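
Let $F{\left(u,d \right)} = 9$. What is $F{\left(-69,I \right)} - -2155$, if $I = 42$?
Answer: $2164$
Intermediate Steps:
$F{\left(-69,I \right)} - -2155 = 9 - -2155 = 9 + 2155 = 2164$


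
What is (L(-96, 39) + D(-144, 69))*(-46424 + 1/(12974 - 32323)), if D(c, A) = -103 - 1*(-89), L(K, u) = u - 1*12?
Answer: -11677353701/19349 ≈ -6.0351e+5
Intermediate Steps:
L(K, u) = -12 + u (L(K, u) = u - 12 = -12 + u)
D(c, A) = -14 (D(c, A) = -103 + 89 = -14)
(L(-96, 39) + D(-144, 69))*(-46424 + 1/(12974 - 32323)) = ((-12 + 39) - 14)*(-46424 + 1/(12974 - 32323)) = (27 - 14)*(-46424 + 1/(-19349)) = 13*(-46424 - 1/19349) = 13*(-898257977/19349) = -11677353701/19349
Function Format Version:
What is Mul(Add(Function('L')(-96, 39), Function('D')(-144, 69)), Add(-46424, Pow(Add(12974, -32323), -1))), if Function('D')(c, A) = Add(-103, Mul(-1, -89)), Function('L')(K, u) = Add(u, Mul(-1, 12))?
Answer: Rational(-11677353701, 19349) ≈ -6.0351e+5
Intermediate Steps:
Function('L')(K, u) = Add(-12, u) (Function('L')(K, u) = Add(u, -12) = Add(-12, u))
Function('D')(c, A) = -14 (Function('D')(c, A) = Add(-103, 89) = -14)
Mul(Add(Function('L')(-96, 39), Function('D')(-144, 69)), Add(-46424, Pow(Add(12974, -32323), -1))) = Mul(Add(Add(-12, 39), -14), Add(-46424, Pow(Add(12974, -32323), -1))) = Mul(Add(27, -14), Add(-46424, Pow(-19349, -1))) = Mul(13, Add(-46424, Rational(-1, 19349))) = Mul(13, Rational(-898257977, 19349)) = Rational(-11677353701, 19349)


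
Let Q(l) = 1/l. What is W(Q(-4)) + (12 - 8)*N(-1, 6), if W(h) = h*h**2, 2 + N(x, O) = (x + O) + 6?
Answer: 2303/64 ≈ 35.984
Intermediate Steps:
N(x, O) = 4 + O + x (N(x, O) = -2 + ((x + O) + 6) = -2 + ((O + x) + 6) = -2 + (6 + O + x) = 4 + O + x)
W(h) = h**3
W(Q(-4)) + (12 - 8)*N(-1, 6) = (1/(-4))**3 + (12 - 8)*(4 + 6 - 1) = (-1/4)**3 + 4*9 = -1/64 + 36 = 2303/64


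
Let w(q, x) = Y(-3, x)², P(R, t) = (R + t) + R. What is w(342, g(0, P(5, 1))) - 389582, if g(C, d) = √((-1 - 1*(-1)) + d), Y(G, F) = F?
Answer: -389571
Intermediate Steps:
P(R, t) = t + 2*R
g(C, d) = √d (g(C, d) = √((-1 + 1) + d) = √(0 + d) = √d)
w(q, x) = x²
w(342, g(0, P(5, 1))) - 389582 = (√(1 + 2*5))² - 389582 = (√(1 + 10))² - 389582 = (√11)² - 389582 = 11 - 389582 = -389571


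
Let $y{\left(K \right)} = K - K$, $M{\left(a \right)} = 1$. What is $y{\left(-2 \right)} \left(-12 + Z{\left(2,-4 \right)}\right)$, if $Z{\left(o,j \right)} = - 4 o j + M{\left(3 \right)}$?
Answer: $0$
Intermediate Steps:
$y{\left(K \right)} = 0$
$Z{\left(o,j \right)} = 1 - 4 j o$ ($Z{\left(o,j \right)} = - 4 o j + 1 = - 4 j o + 1 = 1 - 4 j o$)
$y{\left(-2 \right)} \left(-12 + Z{\left(2,-4 \right)}\right) = 0 \left(-12 - \left(-1 - 32\right)\right) = 0 \left(-12 + \left(1 + 32\right)\right) = 0 \left(-12 + 33\right) = 0 \cdot 21 = 0$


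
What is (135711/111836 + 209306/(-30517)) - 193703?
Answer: -661108082515265/3412899212 ≈ -1.9371e+5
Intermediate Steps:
(135711/111836 + 209306/(-30517)) - 193703 = (135711*(1/111836) + 209306*(-1/30517)) - 193703 = (135711/111836 - 209306/30517) - 193703 = -19266453229/3412899212 - 193703 = -661108082515265/3412899212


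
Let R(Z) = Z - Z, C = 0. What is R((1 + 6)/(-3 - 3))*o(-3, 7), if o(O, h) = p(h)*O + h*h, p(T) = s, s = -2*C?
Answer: 0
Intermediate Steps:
s = 0 (s = -2*0 = 0)
p(T) = 0
o(O, h) = h² (o(O, h) = 0*O + h*h = 0 + h² = h²)
R(Z) = 0
R((1 + 6)/(-3 - 3))*o(-3, 7) = 0*7² = 0*49 = 0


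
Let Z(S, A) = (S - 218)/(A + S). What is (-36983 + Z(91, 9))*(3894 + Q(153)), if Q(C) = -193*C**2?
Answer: 16694858510361/100 ≈ 1.6695e+11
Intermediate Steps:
Z(S, A) = (-218 + S)/(A + S)
(-36983 + Z(91, 9))*(3894 + Q(153)) = (-36983 + (-218 + 91)/(9 + 91))*(3894 - 193*153**2) = (-36983 - 127/100)*(3894 - 193*23409) = (-36983 + (1/100)*(-127))*(3894 - 4517937) = (-36983 - 127/100)*(-4514043) = -3698427/100*(-4514043) = 16694858510361/100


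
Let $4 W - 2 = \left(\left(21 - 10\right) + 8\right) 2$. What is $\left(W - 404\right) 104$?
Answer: $-40976$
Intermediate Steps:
$W = 10$ ($W = \frac{1}{2} + \frac{\left(\left(21 - 10\right) + 8\right) 2}{4} = \frac{1}{2} + \frac{\left(11 + 8\right) 2}{4} = \frac{1}{2} + \frac{19 \cdot 2}{4} = \frac{1}{2} + \frac{1}{4} \cdot 38 = \frac{1}{2} + \frac{19}{2} = 10$)
$\left(W - 404\right) 104 = \left(10 - 404\right) 104 = \left(-394\right) 104 = -40976$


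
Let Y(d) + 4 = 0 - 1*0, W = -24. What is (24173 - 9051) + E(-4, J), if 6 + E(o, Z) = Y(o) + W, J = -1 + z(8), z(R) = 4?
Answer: 15088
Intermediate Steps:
J = 3 (J = -1 + 4 = 3)
Y(d) = -4 (Y(d) = -4 + (0 - 1*0) = -4 + (0 + 0) = -4 + 0 = -4)
E(o, Z) = -34 (E(o, Z) = -6 + (-4 - 24) = -6 - 28 = -34)
(24173 - 9051) + E(-4, J) = (24173 - 9051) - 34 = 15122 - 34 = 15088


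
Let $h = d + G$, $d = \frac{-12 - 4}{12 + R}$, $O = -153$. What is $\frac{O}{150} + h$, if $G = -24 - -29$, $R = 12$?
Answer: $\frac{497}{150} \approx 3.3133$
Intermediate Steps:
$d = - \frac{2}{3}$ ($d = \frac{-12 - 4}{12 + 12} = - \frac{16}{24} = \left(-16\right) \frac{1}{24} = - \frac{2}{3} \approx -0.66667$)
$G = 5$ ($G = -24 + 29 = 5$)
$h = \frac{13}{3}$ ($h = - \frac{2}{3} + 5 = \frac{13}{3} \approx 4.3333$)
$\frac{O}{150} + h = \frac{1}{150} \left(-153\right) + \frac{13}{3} = - \frac{51}{50} + \frac{13}{3} = \frac{497}{150}$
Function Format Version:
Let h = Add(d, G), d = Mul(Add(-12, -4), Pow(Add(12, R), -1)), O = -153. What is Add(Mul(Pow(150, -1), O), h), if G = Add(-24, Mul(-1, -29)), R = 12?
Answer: Rational(497, 150) ≈ 3.3133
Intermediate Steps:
d = Rational(-2, 3) (d = Mul(Add(-12, -4), Pow(Add(12, 12), -1)) = Mul(-16, Pow(24, -1)) = Mul(-16, Rational(1, 24)) = Rational(-2, 3) ≈ -0.66667)
G = 5 (G = Add(-24, 29) = 5)
h = Rational(13, 3) (h = Add(Rational(-2, 3), 5) = Rational(13, 3) ≈ 4.3333)
Add(Mul(Pow(150, -1), O), h) = Add(Mul(Pow(150, -1), -153), Rational(13, 3)) = Add(Mul(Rational(1, 150), -153), Rational(13, 3)) = Add(Rational(-51, 50), Rational(13, 3)) = Rational(497, 150)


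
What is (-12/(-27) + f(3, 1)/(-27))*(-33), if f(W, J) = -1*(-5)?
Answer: -77/9 ≈ -8.5556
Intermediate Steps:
f(W, J) = 5
(-12/(-27) + f(3, 1)/(-27))*(-33) = (-12/(-27) + 5/(-27))*(-33) = (-12*(-1/27) + 5*(-1/27))*(-33) = (4/9 - 5/27)*(-33) = (7/27)*(-33) = -77/9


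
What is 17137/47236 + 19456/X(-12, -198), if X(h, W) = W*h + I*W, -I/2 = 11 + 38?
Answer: 323066869/257200020 ≈ 1.2561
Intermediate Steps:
I = -98 (I = -2*(11 + 38) = -2*49 = -98)
X(h, W) = -98*W + W*h (X(h, W) = W*h - 98*W = -98*W + W*h)
17137/47236 + 19456/X(-12, -198) = 17137/47236 + 19456/((-198*(-98 - 12))) = 17137*(1/47236) + 19456/((-198*(-110))) = 17137/47236 + 19456/21780 = 17137/47236 + 19456*(1/21780) = 17137/47236 + 4864/5445 = 323066869/257200020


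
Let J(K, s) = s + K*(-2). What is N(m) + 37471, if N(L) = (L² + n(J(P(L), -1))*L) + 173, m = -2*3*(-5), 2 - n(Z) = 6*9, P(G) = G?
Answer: 36984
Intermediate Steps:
J(K, s) = s - 2*K
n(Z) = -52 (n(Z) = 2 - 6*9 = 2 - 1*54 = 2 - 54 = -52)
m = 30 (m = -6*(-5) = 30)
N(L) = 173 + L² - 52*L (N(L) = (L² - 52*L) + 173 = 173 + L² - 52*L)
N(m) + 37471 = (173 + 30² - 52*30) + 37471 = (173 + 900 - 1560) + 37471 = -487 + 37471 = 36984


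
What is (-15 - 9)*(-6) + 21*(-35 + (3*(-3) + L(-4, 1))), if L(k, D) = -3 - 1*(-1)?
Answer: -822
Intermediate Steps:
L(k, D) = -2 (L(k, D) = -3 + 1 = -2)
(-15 - 9)*(-6) + 21*(-35 + (3*(-3) + L(-4, 1))) = (-15 - 9)*(-6) + 21*(-35 + (3*(-3) - 2)) = -24*(-6) + 21*(-35 + (-9 - 2)) = 144 + 21*(-35 - 11) = 144 + 21*(-46) = 144 - 966 = -822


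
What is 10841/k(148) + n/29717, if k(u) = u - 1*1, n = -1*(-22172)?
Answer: 325421281/4368399 ≈ 74.494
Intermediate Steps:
n = 22172
k(u) = -1 + u (k(u) = u - 1 = -1 + u)
10841/k(148) + n/29717 = 10841/(-1 + 148) + 22172/29717 = 10841/147 + 22172*(1/29717) = 10841*(1/147) + 22172/29717 = 10841/147 + 22172/29717 = 325421281/4368399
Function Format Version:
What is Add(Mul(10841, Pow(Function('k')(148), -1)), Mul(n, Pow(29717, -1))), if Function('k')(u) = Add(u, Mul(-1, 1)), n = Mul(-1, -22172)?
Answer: Rational(325421281, 4368399) ≈ 74.494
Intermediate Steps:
n = 22172
Function('k')(u) = Add(-1, u) (Function('k')(u) = Add(u, -1) = Add(-1, u))
Add(Mul(10841, Pow(Function('k')(148), -1)), Mul(n, Pow(29717, -1))) = Add(Mul(10841, Pow(Add(-1, 148), -1)), Mul(22172, Pow(29717, -1))) = Add(Mul(10841, Pow(147, -1)), Mul(22172, Rational(1, 29717))) = Add(Mul(10841, Rational(1, 147)), Rational(22172, 29717)) = Add(Rational(10841, 147), Rational(22172, 29717)) = Rational(325421281, 4368399)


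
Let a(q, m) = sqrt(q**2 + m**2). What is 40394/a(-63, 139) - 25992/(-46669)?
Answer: 25992/46669 + 20197*sqrt(23290)/11645 ≈ 265.24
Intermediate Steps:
a(q, m) = sqrt(m**2 + q**2)
40394/a(-63, 139) - 25992/(-46669) = 40394/(sqrt(139**2 + (-63)**2)) - 25992/(-46669) = 40394/(sqrt(19321 + 3969)) - 25992*(-1/46669) = 40394/(sqrt(23290)) + 25992/46669 = 40394*(sqrt(23290)/23290) + 25992/46669 = 20197*sqrt(23290)/11645 + 25992/46669 = 25992/46669 + 20197*sqrt(23290)/11645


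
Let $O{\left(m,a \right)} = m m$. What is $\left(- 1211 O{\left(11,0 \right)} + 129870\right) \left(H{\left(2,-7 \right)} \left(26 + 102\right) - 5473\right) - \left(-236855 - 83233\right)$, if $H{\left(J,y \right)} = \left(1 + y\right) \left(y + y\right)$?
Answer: $-87633331$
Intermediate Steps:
$O{\left(m,a \right)} = m^{2}$
$H{\left(J,y \right)} = 2 y \left(1 + y\right)$ ($H{\left(J,y \right)} = \left(1 + y\right) 2 y = 2 y \left(1 + y\right)$)
$\left(- 1211 O{\left(11,0 \right)} + 129870\right) \left(H{\left(2,-7 \right)} \left(26 + 102\right) - 5473\right) - \left(-236855 - 83233\right) = \left(- 1211 \cdot 11^{2} + 129870\right) \left(2 \left(-7\right) \left(1 - 7\right) \left(26 + 102\right) - 5473\right) - \left(-236855 - 83233\right) = \left(\left(-1211\right) 121 + 129870\right) \left(2 \left(-7\right) \left(-6\right) 128 - 5473\right) - \left(-236855 - 83233\right) = \left(-146531 + 129870\right) \left(84 \cdot 128 - 5473\right) - -320088 = - 16661 \left(10752 - 5473\right) + 320088 = \left(-16661\right) 5279 + 320088 = -87953419 + 320088 = -87633331$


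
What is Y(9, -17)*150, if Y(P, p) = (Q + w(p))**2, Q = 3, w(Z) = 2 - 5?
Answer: 0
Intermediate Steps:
w(Z) = -3
Y(P, p) = 0 (Y(P, p) = (3 - 3)**2 = 0**2 = 0)
Y(9, -17)*150 = 0*150 = 0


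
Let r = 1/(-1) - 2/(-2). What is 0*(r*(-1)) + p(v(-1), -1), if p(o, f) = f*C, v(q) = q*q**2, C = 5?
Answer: -5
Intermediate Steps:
v(q) = q**3
r = 0 (r = 1*(-1) - 2*(-1/2) = -1 + 1 = 0)
p(o, f) = 5*f (p(o, f) = f*5 = 5*f)
0*(r*(-1)) + p(v(-1), -1) = 0*(0*(-1)) + 5*(-1) = 0*0 - 5 = 0 - 5 = -5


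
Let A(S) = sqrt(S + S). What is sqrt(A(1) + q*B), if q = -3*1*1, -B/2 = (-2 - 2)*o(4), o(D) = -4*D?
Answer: sqrt(384 + sqrt(2)) ≈ 19.632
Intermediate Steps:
B = -128 (B = -2*(-2 - 2)*(-4*4) = -(-8)*(-16) = -2*64 = -128)
A(S) = sqrt(2)*sqrt(S) (A(S) = sqrt(2*S) = sqrt(2)*sqrt(S))
q = -3 (q = -3*1 = -3)
sqrt(A(1) + q*B) = sqrt(sqrt(2)*sqrt(1) - 3*(-128)) = sqrt(sqrt(2)*1 + 384) = sqrt(sqrt(2) + 384) = sqrt(384 + sqrt(2))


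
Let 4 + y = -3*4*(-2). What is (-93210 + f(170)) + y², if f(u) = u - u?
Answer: -92810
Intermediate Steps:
f(u) = 0
y = 20 (y = -4 - 3*4*(-2) = -4 - 12*(-2) = -4 + 24 = 20)
(-93210 + f(170)) + y² = (-93210 + 0) + 20² = -93210 + 400 = -92810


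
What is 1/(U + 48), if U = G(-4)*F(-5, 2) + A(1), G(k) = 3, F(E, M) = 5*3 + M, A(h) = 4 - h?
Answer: 1/102 ≈ 0.0098039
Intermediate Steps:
F(E, M) = 15 + M
U = 54 (U = 3*(15 + 2) + (4 - 1*1) = 3*17 + (4 - 1) = 51 + 3 = 54)
1/(U + 48) = 1/(54 + 48) = 1/102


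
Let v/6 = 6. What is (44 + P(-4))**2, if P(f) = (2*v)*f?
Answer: 59536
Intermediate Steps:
v = 36 (v = 6*6 = 36)
P(f) = 72*f (P(f) = (2*36)*f = 72*f)
(44 + P(-4))**2 = (44 + 72*(-4))**2 = (44 - 288)**2 = (-244)**2 = 59536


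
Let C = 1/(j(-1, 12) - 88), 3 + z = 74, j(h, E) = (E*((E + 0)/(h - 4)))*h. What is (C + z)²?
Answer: 441462121/87616 ≈ 5038.6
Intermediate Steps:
j(h, E) = h*E²/(-4 + h) (j(h, E) = (E*(E/(-4 + h)))*h = (E²/(-4 + h))*h = h*E²/(-4 + h))
z = 71 (z = -3 + 74 = 71)
C = -5/296 (C = 1/(-1*12²/(-4 - 1) - 88) = 1/(-1*144/(-5) - 88) = 1/(-1*144*(-⅕) - 88) = 1/(144/5 - 88) = 1/(-296/5) = -5/296 ≈ -0.016892)
(C + z)² = (-5/296 + 71)² = (21011/296)² = 441462121/87616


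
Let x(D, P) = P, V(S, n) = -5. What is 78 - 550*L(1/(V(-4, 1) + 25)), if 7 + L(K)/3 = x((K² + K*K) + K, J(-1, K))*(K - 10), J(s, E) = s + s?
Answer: -21207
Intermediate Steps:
J(s, E) = 2*s
L(K) = 39 - 6*K (L(K) = -21 + 3*((2*(-1))*(K - 10)) = -21 + 3*(-2*(-10 + K)) = -21 + 3*(20 - 2*K) = -21 + (60 - 6*K) = 39 - 6*K)
78 - 550*L(1/(V(-4, 1) + 25)) = 78 - 550*(39 - 6/(-5 + 25)) = 78 - 550*(39 - 6/20) = 78 - 550*(39 - 6*1/20) = 78 - 550*(39 - 3/10) = 78 - 550*387/10 = 78 - 21285 = -21207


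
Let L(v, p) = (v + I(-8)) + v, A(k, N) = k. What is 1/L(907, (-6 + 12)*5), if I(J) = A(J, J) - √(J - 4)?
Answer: 301/543608 + I*√3/1630824 ≈ 0.00055371 + 1.0621e-6*I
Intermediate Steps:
I(J) = J - √(-4 + J) (I(J) = J - √(J - 4) = J - √(-4 + J))
L(v, p) = -8 + 2*v - 2*I*√3 (L(v, p) = (v + (-8 - √(-4 - 8))) + v = (v + (-8 - √(-12))) + v = (v + (-8 - 2*I*√3)) + v = (-8 + v - 2*I*√3) + v = -8 + 2*v - 2*I*√3)
1/L(907, (-6 + 12)*5) = 1/(-8 + 2*907 - 2*I*√3) = 1/(-8 + 1814 - 2*I*√3) = 1/(1806 - 2*I*√3)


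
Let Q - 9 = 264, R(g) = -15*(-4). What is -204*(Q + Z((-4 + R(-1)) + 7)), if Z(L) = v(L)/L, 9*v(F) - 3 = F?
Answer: -3510092/63 ≈ -55716.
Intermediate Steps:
v(F) = ⅓ + F/9
R(g) = 60 (R(g) = -3*(-20) = 60)
Q = 273 (Q = 9 + 264 = 273)
Z(L) = (⅓ + L/9)/L
-204*(Q + Z((-4 + R(-1)) + 7)) = -204*(273 + (3 + ((-4 + 60) + 7))/(9*((-4 + 60) + 7))) = -204*(273 + (3 + (56 + 7))/(9*(56 + 7))) = -204*(273 + (⅑)*(3 + 63)/63) = -204*(273 + (⅑)*(1/63)*66) = -204*(273 + 22/189) = -204*51619/189 = -3510092/63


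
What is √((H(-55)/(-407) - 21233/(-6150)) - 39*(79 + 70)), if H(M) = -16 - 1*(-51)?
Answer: I*√1455453186130218/500610 ≈ 76.208*I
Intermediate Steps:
H(M) = 35 (H(M) = -16 + 51 = 35)
√((H(-55)/(-407) - 21233/(-6150)) - 39*(79 + 70)) = √((35/(-407) - 21233/(-6150)) - 39*(79 + 70)) = √((35*(-1/407) - 21233*(-1/6150)) - 39*149) = √((-35/407 + 21233/6150) - 5811) = √(8426581/2503050 - 5811) = √(-14536796969/2503050) = I*√1455453186130218/500610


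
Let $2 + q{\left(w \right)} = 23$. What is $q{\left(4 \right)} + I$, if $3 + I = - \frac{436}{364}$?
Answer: $\frac{1529}{91} \approx 16.802$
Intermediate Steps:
$q{\left(w \right)} = 21$ ($q{\left(w \right)} = -2 + 23 = 21$)
$I = - \frac{382}{91}$ ($I = -3 - \frac{436}{364} = -3 - \frac{109}{91} = - \frac{382}{91} \approx -4.1978$)
$q{\left(4 \right)} + I = 21 - \frac{382}{91} = \frac{1529}{91}$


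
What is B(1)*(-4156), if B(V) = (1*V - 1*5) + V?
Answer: 12468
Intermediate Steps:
B(V) = -5 + 2*V (B(V) = (V - 5) + V = (-5 + V) + V = -5 + 2*V)
B(1)*(-4156) = (-5 + 2*1)*(-4156) = (-5 + 2)*(-4156) = -3*(-4156) = 12468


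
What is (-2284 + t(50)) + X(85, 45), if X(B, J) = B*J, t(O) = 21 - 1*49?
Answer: 1513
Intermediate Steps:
t(O) = -28 (t(O) = 21 - 49 = -28)
(-2284 + t(50)) + X(85, 45) = (-2284 - 28) + 85*45 = -2312 + 3825 = 1513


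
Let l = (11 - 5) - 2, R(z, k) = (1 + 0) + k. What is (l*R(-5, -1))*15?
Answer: 0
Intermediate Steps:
R(z, k) = 1 + k
l = 4 (l = 6 - 2 = 4)
(l*R(-5, -1))*15 = (4*(1 - 1))*15 = (4*0)*15 = 0*15 = 0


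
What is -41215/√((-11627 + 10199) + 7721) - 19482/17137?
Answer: -19482/17137 - 41215*√6293/6293 ≈ -520.69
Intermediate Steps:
-41215/√((-11627 + 10199) + 7721) - 19482/17137 = -41215/√(-1428 + 7721) - 19482*1/17137 = -41215*√6293/6293 - 19482/17137 = -19482/17137 - 41215*√6293/6293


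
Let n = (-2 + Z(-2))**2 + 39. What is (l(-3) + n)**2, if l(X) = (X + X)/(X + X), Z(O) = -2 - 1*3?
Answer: 7921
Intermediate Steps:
Z(O) = -5 (Z(O) = -2 - 3 = -5)
l(X) = 1 (l(X) = (2*X)/((2*X)) = (2*X)*(1/(2*X)) = 1)
n = 88 (n = (-2 - 5)**2 + 39 = (-7)**2 + 39 = 49 + 39 = 88)
(l(-3) + n)**2 = (1 + 88)**2 = 89**2 = 7921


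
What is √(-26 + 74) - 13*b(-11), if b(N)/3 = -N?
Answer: -429 + 4*√3 ≈ -422.07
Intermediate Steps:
b(N) = -3*N (b(N) = 3*(-N) = -3*N)
√(-26 + 74) - 13*b(-11) = √(-26 + 74) - (-39)*(-11) = √48 - 13*33 = 4*√3 - 429 = -429 + 4*√3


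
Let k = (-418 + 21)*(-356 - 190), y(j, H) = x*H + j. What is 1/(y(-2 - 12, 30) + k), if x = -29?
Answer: 1/215878 ≈ 4.6322e-6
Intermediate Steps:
y(j, H) = j - 29*H (y(j, H) = -29*H + j = j - 29*H)
k = 216762 (k = -397*(-546) = 216762)
1/(y(-2 - 12, 30) + k) = 1/(((-2 - 12) - 29*30) + 216762) = 1/((-14 - 870) + 216762) = 1/(-884 + 216762) = 1/215878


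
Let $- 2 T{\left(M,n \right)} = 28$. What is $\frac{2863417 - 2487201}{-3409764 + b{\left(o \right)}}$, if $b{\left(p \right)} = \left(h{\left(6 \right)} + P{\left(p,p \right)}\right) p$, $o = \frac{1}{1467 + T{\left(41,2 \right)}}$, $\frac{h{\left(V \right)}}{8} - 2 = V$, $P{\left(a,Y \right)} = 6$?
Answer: $- \frac{273320924}{2477193511} \approx -0.11033$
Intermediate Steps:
$h{\left(V \right)} = 16 + 8 V$
$T{\left(M,n \right)} = -14$ ($T{\left(M,n \right)} = \left(- \frac{1}{2}\right) 28 = -14$)
$o = \frac{1}{1453}$ ($o = \frac{1}{1467 - 14} = \frac{1}{1453} \approx 0.00068823$)
$b{\left(p \right)} = 70 p$ ($b{\left(p \right)} = \left(\left(16 + 8 \cdot 6\right) + 6\right) p = \left(\left(16 + 48\right) + 6\right) p = \left(64 + 6\right) p = 70 p$)
$\frac{2863417 - 2487201}{-3409764 + b{\left(o \right)}} = \frac{2863417 - 2487201}{-3409764 + 70 \cdot \frac{1}{1453}} = \frac{376216}{-3409764 + \frac{70}{1453}} = \frac{376216}{- \frac{4954387022}{1453}} = 376216 \left(- \frac{1453}{4954387022}\right) = - \frac{273320924}{2477193511}$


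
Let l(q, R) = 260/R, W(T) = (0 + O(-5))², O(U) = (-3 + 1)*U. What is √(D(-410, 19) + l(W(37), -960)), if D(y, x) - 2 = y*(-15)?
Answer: √885849/12 ≈ 78.433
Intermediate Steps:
O(U) = -2*U
D(y, x) = 2 - 15*y (D(y, x) = 2 + y*(-15) = 2 - 15*y)
W(T) = 100 (W(T) = (0 - 2*(-5))² = (0 + 10)² = 10² = 100)
√(D(-410, 19) + l(W(37), -960)) = √((2 - 15*(-410)) + 260/(-960)) = √((2 + 6150) + 260*(-1/960)) = √(6152 - 13/48) = √(295283/48) = √885849/12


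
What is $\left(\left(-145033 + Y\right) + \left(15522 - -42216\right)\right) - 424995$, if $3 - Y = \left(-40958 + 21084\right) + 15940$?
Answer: $-508353$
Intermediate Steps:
$Y = 3937$ ($Y = 3 - \left(\left(-40958 + 21084\right) + 15940\right) = 3 - \left(-19874 + 15940\right) = 3 - -3934 = 3 + 3934 = 3937$)
$\left(\left(-145033 + Y\right) + \left(15522 - -42216\right)\right) - 424995 = \left(\left(-145033 + 3937\right) + \left(15522 - -42216\right)\right) - 424995 = \left(-141096 + \left(15522 + 42216\right)\right) - 424995 = \left(-141096 + 57738\right) - 424995 = -83358 - 424995 = -508353$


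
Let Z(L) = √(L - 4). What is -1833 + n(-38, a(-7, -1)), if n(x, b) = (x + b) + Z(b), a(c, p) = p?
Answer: -1872 + I*√5 ≈ -1872.0 + 2.2361*I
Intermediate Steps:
Z(L) = √(-4 + L)
n(x, b) = b + x + √(-4 + b) (n(x, b) = (x + b) + √(-4 + b) = (b + x) + √(-4 + b) = b + x + √(-4 + b))
-1833 + n(-38, a(-7, -1)) = -1833 + (-1 - 38 + √(-4 - 1)) = -1833 + (-1 - 38 + √(-5)) = -1833 + (-1 - 38 + I*√5) = -1833 + (-39 + I*√5) = -1872 + I*√5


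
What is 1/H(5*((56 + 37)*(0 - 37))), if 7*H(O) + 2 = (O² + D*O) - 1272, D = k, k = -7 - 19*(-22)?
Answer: 7/288939496 ≈ 2.4227e-8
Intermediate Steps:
k = 411 (k = -7 + 418 = 411)
D = 411
H(O) = -182 + O²/7 + 411*O/7 (H(O) = -2/7 + ((O² + 411*O) - 1272)/7 = -2/7 + (-1272 + O² + 411*O)/7 = -2/7 + (-1272/7 + O²/7 + 411*O/7) = -182 + O²/7 + 411*O/7)
1/H(5*((56 + 37)*(0 - 37))) = 1/(-182 + (5*((56 + 37)*(0 - 37)))²/7 + 411*(5*((56 + 37)*(0 - 37)))/7) = 1/(-182 + (5*(93*(-37)))²/7 + 411*(5*(93*(-37)))/7) = 1/(-182 + (5*(-3441))²/7 + 411*(5*(-3441))/7) = 1/(-182 + (⅐)*(-17205)² + (411/7)*(-17205)) = 1/(-182 + (⅐)*296012025 - 7071255/7) = 1/(-182 + 296012025/7 - 7071255/7) = 1/(288939496/7) = 7/288939496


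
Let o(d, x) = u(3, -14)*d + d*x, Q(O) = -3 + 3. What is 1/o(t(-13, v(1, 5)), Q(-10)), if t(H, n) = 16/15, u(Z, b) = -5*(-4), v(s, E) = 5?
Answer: 3/64 ≈ 0.046875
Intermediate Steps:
u(Z, b) = 20
Q(O) = 0
t(H, n) = 16/15 (t(H, n) = 16*(1/15) = 16/15)
o(d, x) = 20*d + d*x
1/o(t(-13, v(1, 5)), Q(-10)) = 1/(16*(20 + 0)/15) = 1/((16/15)*20) = 1/(64/3) = 3/64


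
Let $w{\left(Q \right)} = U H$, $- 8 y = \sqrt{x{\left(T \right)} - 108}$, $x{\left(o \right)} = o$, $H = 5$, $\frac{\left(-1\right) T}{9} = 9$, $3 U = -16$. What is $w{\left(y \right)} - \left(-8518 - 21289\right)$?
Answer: $\frac{89341}{3} \approx 29780.0$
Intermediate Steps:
$U = - \frac{16}{3}$ ($U = \frac{1}{3} \left(-16\right) = - \frac{16}{3} \approx -5.3333$)
$T = -81$ ($T = \left(-9\right) 9 = -81$)
$y = - \frac{3 i \sqrt{21}}{8}$ ($y = - \frac{\sqrt{-81 - 108}}{8} = - \frac{\sqrt{-189}}{8} = - \frac{3 i \sqrt{21}}{8} \approx - 1.7185 i$)
$w{\left(Q \right)} = - \frac{80}{3}$ ($w{\left(Q \right)} = \left(- \frac{16}{3}\right) 5 = - \frac{80}{3}$)
$w{\left(y \right)} - \left(-8518 - 21289\right) = - \frac{80}{3} - \left(-8518 - 21289\right) = - \frac{80}{3} - -29807 = - \frac{80}{3} + 29807 = \frac{89341}{3}$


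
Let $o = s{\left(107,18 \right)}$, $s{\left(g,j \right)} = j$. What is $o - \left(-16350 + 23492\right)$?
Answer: $-7124$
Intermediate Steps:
$o = 18$
$o - \left(-16350 + 23492\right) = 18 - \left(-16350 + 23492\right) = 18 - 7142 = -7124$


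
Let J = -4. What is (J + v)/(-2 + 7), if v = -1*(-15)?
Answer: 11/5 ≈ 2.2000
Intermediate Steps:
v = 15
(J + v)/(-2 + 7) = (-4 + 15)/(-2 + 7) = 11/5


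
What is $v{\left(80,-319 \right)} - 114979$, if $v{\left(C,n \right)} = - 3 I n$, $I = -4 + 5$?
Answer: $-114022$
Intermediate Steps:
$I = 1$
$v{\left(C,n \right)} = - 3 n$ ($v{\left(C,n \right)} = \left(-3\right) 1 n = - 3 n$)
$v{\left(80,-319 \right)} - 114979 = \left(-3\right) \left(-319\right) - 114979 = 957 - 114979 = -114022$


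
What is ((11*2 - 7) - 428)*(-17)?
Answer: 7021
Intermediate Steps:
((11*2 - 7) - 428)*(-17) = ((22 - 7) - 428)*(-17) = (15 - 428)*(-17) = -413*(-17) = 7021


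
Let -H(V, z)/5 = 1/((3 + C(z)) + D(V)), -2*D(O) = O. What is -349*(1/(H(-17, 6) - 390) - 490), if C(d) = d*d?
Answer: 1267532751/7412 ≈ 1.7101e+5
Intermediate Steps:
D(O) = -O/2
C(d) = d**2
H(V, z) = -5/(3 + z**2 - V/2) (H(V, z) = -5/((3 + z**2) - V/2) = -5/(3 + z**2 - V/2))
-349*(1/(H(-17, 6) - 390) - 490) = -349*(1/(-10/(6 - 1*(-17) + 2*6**2) - 390) - 490) = -349*(1/(-10/(6 + 17 + 2*36) - 390) - 490) = -349*(1/(-10/(6 + 17 + 72) - 390) - 490) = -349*(1/(-10/95 - 390) - 490) = -349*(1/(-10*1/95 - 390) - 490) = -349*(1/(-2/19 - 390) - 490) = -349*(1/(-7412/19) - 490) = -349*(-19/7412 - 490) = -349*(-3631899/7412) = 1267532751/7412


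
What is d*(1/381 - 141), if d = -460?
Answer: 24711200/381 ≈ 64859.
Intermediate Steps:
d*(1/381 - 141) = -460*(1/381 - 141) = -460*(-53720/381) = 24711200/381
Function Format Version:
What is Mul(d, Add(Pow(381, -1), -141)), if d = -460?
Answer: Rational(24711200, 381) ≈ 64859.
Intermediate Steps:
Mul(d, Add(Pow(381, -1), -141)) = Mul(-460, Add(Pow(381, -1), -141)) = Mul(-460, Add(Rational(1, 381), -141)) = Mul(-460, Rational(-53720, 381)) = Rational(24711200, 381)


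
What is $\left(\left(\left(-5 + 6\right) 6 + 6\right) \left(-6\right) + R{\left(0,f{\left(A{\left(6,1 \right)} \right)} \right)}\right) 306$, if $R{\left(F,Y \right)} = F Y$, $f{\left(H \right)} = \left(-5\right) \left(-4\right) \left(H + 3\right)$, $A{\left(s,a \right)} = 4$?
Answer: $-22032$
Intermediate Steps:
$f{\left(H \right)} = 60 + 20 H$ ($f{\left(H \right)} = 20 \left(3 + H\right) = 60 + 20 H$)
$\left(\left(\left(-5 + 6\right) 6 + 6\right) \left(-6\right) + R{\left(0,f{\left(A{\left(6,1 \right)} \right)} \right)}\right) 306 = \left(\left(\left(-5 + 6\right) 6 + 6\right) \left(-6\right) + 0 \left(60 + 20 \cdot 4\right)\right) 306 = \left(\left(1 \cdot 6 + 6\right) \left(-6\right) + 0 \left(60 + 80\right)\right) 306 = \left(\left(6 + 6\right) \left(-6\right) + 0 \cdot 140\right) 306 = \left(12 \left(-6\right) + 0\right) 306 = \left(-72 + 0\right) 306 = \left(-72\right) 306 = -22032$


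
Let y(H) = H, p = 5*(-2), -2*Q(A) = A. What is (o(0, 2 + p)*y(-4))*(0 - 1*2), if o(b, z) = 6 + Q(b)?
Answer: 48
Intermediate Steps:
Q(A) = -A/2
p = -10
o(b, z) = 6 - b/2
(o(0, 2 + p)*y(-4))*(0 - 1*2) = ((6 - ½*0)*(-4))*(0 - 1*2) = ((6 + 0)*(-4))*(0 - 2) = (6*(-4))*(-2) = -24*(-2) = 48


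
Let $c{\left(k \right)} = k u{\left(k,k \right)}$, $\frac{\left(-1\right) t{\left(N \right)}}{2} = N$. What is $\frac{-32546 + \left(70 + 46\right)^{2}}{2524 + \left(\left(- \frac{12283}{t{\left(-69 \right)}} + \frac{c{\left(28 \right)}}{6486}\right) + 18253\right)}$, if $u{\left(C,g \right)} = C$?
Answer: $- \frac{24763548}{26836621} \approx -0.92275$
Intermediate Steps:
$t{\left(N \right)} = - 2 N$
$c{\left(k \right)} = k^{2}$ ($c{\left(k \right)} = k k = k^{2}$)
$\frac{-32546 + \left(70 + 46\right)^{2}}{2524 + \left(\left(- \frac{12283}{t{\left(-69 \right)}} + \frac{c{\left(28 \right)}}{6486}\right) + 18253\right)} = \frac{-32546 + \left(70 + 46\right)^{2}}{2524 + \left(\left(- \frac{12283}{\left(-2\right) \left(-69\right)} + \frac{28^{2}}{6486}\right) + 18253\right)} = \frac{-32546 + 116^{2}}{2524 + \left(\left(- \frac{12283}{138} + 784 \cdot \frac{1}{6486}\right) + 18253\right)} = \frac{-32546 + 13456}{2524 + \left(\left(\left(-12283\right) \frac{1}{138} + \frac{392}{3243}\right) + 18253\right)} = - \frac{19090}{2524 + \left(\left(- \frac{12283}{138} + \frac{392}{3243}\right) + 18253\right)} = - \frac{19090}{2524 + \left(- \frac{576517}{6486} + 18253\right)} = - \frac{19090}{2524 + \frac{117812441}{6486}} = - \frac{19090}{\frac{134183105}{6486}} = \left(-19090\right) \frac{6486}{134183105} = - \frac{24763548}{26836621}$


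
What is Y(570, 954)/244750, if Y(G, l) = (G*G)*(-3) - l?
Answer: -487827/122375 ≈ -3.9863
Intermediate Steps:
Y(G, l) = -l - 3*G² (Y(G, l) = G²*(-3) - l = -3*G² - l = -l - 3*G²)
Y(570, 954)/244750 = (-1*954 - 3*570²)/244750 = (-954 - 3*324900)*(1/244750) = (-954 - 974700)*(1/244750) = -975654*1/244750 = -487827/122375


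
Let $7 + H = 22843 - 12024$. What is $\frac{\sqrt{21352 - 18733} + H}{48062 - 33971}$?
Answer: $\frac{3604}{4697} + \frac{\sqrt{291}}{4697} \approx 0.77093$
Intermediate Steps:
$H = 10812$ ($H = -7 + \left(22843 - 12024\right) = -7 + 10819 = 10812$)
$\frac{\sqrt{21352 - 18733} + H}{48062 - 33971} = \frac{\sqrt{21352 - 18733} + 10812}{48062 - 33971} = \frac{\sqrt{2619} + 10812}{14091} = \left(3 \sqrt{291} + 10812\right) \frac{1}{14091} = \left(10812 + 3 \sqrt{291}\right) \frac{1}{14091} = \frac{3604}{4697} + \frac{\sqrt{291}}{4697}$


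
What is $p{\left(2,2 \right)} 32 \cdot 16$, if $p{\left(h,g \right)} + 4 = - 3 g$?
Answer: $-5120$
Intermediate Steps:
$p{\left(h,g \right)} = -4 - 3 g$
$p{\left(2,2 \right)} 32 \cdot 16 = \left(-4 - 6\right) 32 \cdot 16 = \left(-10\right) 32 \cdot 16 = \left(-320\right) 16 = -5120$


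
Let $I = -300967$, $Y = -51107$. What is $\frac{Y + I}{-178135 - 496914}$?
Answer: $\frac{352074}{675049} \approx 0.52155$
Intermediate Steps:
$\frac{Y + I}{-178135 - 496914} = \frac{-51107 - 300967}{-178135 - 496914} = - \frac{352074}{-675049} = \left(-352074\right) \left(- \frac{1}{675049}\right) = \frac{352074}{675049}$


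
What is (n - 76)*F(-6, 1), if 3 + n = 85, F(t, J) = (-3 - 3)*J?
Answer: -36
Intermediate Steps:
F(t, J) = -6*J
n = 82 (n = -3 + 85 = 82)
(n - 76)*F(-6, 1) = (82 - 76)*(-6*1) = 6*(-6) = -36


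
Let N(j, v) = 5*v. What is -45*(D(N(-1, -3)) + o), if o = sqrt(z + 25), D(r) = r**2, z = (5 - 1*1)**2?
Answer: -10125 - 45*sqrt(41) ≈ -10413.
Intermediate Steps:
z = 16 (z = (5 - 1)**2 = 4**2 = 16)
o = sqrt(41) (o = sqrt(16 + 25) = sqrt(41) ≈ 6.4031)
-45*(D(N(-1, -3)) + o) = -45*((5*(-3))**2 + sqrt(41)) = -45*((-15)**2 + sqrt(41)) = -45*(225 + sqrt(41)) = -10125 - 45*sqrt(41)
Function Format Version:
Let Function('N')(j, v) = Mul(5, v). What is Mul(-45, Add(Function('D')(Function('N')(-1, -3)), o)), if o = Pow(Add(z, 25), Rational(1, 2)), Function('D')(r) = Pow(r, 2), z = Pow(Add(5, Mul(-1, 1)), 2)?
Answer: Add(-10125, Mul(-45, Pow(41, Rational(1, 2)))) ≈ -10413.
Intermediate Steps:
z = 16 (z = Pow(Add(5, -1), 2) = Pow(4, 2) = 16)
o = Pow(41, Rational(1, 2)) (o = Pow(Add(16, 25), Rational(1, 2)) = Pow(41, Rational(1, 2)) ≈ 6.4031)
Mul(-45, Add(Function('D')(Function('N')(-1, -3)), o)) = Mul(-45, Add(Pow(Mul(5, -3), 2), Pow(41, Rational(1, 2)))) = Mul(-45, Add(Pow(-15, 2), Pow(41, Rational(1, 2)))) = Mul(-45, Add(225, Pow(41, Rational(1, 2)))) = Add(-10125, Mul(-45, Pow(41, Rational(1, 2))))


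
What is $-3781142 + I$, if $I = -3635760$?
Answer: $-7416902$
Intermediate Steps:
$-3781142 + I = -3781142 - 3635760 = -7416902$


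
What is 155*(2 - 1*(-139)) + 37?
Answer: 21892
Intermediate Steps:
155*(2 - 1*(-139)) + 37 = 155*(2 + 139) + 37 = 155*141 + 37 = 21855 + 37 = 21892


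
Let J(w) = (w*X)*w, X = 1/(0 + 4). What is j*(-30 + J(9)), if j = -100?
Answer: 975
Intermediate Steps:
X = 1/4 ≈ 0.25000
J(w) = w**2/4 (J(w) = (w*(1/4))*w = (w/4)*w = w**2/4)
j*(-30 + J(9)) = -100*(-30 + (1/4)*9**2) = -100*(-30 + (1/4)*81) = -100*(-30 + 81/4) = -100*(-39/4) = 975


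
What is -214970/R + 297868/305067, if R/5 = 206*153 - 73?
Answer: -3749591338/9592831815 ≈ -0.39087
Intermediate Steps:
R = 157225 (R = 5*(206*153 - 73) = 5*(31518 - 73) = 5*31445 = 157225)
-214970/R + 297868/305067 = -214970/157225 + 297868/305067 = -214970*1/157225 + 297868*(1/305067) = -42994/31445 + 297868/305067 = -3749591338/9592831815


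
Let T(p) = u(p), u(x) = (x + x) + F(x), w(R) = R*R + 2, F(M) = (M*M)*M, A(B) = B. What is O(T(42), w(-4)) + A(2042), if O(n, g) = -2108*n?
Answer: -156352534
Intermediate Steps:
F(M) = M**3 (F(M) = M**2*M = M**3)
w(R) = 2 + R**2 (w(R) = R**2 + 2 = 2 + R**2)
u(x) = x**3 + 2*x (u(x) = (x + x) + x**3 = 2*x + x**3 = x**3 + 2*x)
T(p) = p*(2 + p**2)
O(T(42), w(-4)) + A(2042) = -88536*(2 + 42**2) + 2042 = -88536*(2 + 1764) + 2042 = -88536*1766 + 2042 = -2108*74172 + 2042 = -156354576 + 2042 = -156352534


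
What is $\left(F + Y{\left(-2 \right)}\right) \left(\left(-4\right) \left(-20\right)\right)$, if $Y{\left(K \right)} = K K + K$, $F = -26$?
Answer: $-1920$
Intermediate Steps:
$Y{\left(K \right)} = K + K^{2}$ ($Y{\left(K \right)} = K^{2} + K = K + K^{2}$)
$\left(F + Y{\left(-2 \right)}\right) \left(\left(-4\right) \left(-20\right)\right) = \left(-26 - 2 \left(1 - 2\right)\right) \left(\left(-4\right) \left(-20\right)\right) = \left(-26 - -2\right) 80 = \left(-26 + 2\right) 80 = \left(-24\right) 80 = -1920$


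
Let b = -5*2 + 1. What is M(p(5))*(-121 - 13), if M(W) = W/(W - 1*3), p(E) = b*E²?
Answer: -5025/38 ≈ -132.24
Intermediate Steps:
b = -9 (b = -10 + 1 = -9)
p(E) = -9*E²
M(W) = W/(-3 + W) (M(W) = W/(W - 3) = W/(-3 + W))
M(p(5))*(-121 - 13) = ((-9*5²)/(-3 - 9*5²))*(-121 - 13) = ((-9*25)/(-3 - 9*25))*(-134) = -225/(-3 - 225)*(-134) = -225/(-228)*(-134) = -225*(-1/228)*(-134) = (75/76)*(-134) = -5025/38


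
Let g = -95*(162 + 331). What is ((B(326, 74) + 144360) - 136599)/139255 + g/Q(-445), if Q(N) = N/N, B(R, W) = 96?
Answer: -6522000068/139255 ≈ -46835.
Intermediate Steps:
g = -46835 (g = -95*493 = -46835)
Q(N) = 1
((B(326, 74) + 144360) - 136599)/139255 + g/Q(-445) = ((96 + 144360) - 136599)/139255 - 46835/1 = (144456 - 136599)*(1/139255) - 46835*1 = 7857*(1/139255) - 46835 = 7857/139255 - 46835 = -6522000068/139255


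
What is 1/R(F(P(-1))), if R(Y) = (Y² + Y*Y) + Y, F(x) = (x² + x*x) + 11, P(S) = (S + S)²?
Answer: 1/3741 ≈ 0.00026731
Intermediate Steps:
P(S) = 4*S² (P(S) = (2*S)² = 4*S²)
F(x) = 11 + 2*x² (F(x) = (x² + x²) + 11 = 2*x² + 11 = 11 + 2*x²)
R(Y) = Y + 2*Y² (R(Y) = (Y² + Y²) + Y = 2*Y² + Y = Y + 2*Y²)
1/R(F(P(-1))) = 1/((11 + 2*(4*(-1)²)²)*(1 + 2*(11 + 2*(4*(-1)²)²))) = 1/((11 + 2*(4*1)²)*(1 + 2*(11 + 2*(4*1)²))) = 1/((11 + 2*4²)*(1 + 2*(11 + 2*4²))) = 1/((11 + 2*16)*(1 + 2*(11 + 2*16))) = 1/((11 + 32)*(1 + 2*(11 + 32))) = 1/(43*(1 + 2*43)) = 1/(43*(1 + 86)) = 1/(43*87) = 1/3741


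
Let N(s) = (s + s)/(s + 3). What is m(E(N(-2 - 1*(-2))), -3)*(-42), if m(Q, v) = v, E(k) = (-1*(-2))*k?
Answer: 126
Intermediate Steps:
N(s) = 2*s/(3 + s) (N(s) = (2*s)/(3 + s) = 2*s/(3 + s))
E(k) = 2*k
m(E(N(-2 - 1*(-2))), -3)*(-42) = -3*(-42) = 126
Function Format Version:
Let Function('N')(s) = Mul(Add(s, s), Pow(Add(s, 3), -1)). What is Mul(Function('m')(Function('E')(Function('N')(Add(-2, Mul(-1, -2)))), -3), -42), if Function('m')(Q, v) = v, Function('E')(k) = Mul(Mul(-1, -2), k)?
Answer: 126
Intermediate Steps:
Function('N')(s) = Mul(2, s, Pow(Add(3, s), -1)) (Function('N')(s) = Mul(Mul(2, s), Pow(Add(3, s), -1)) = Mul(2, s, Pow(Add(3, s), -1)))
Function('E')(k) = Mul(2, k)
Mul(Function('m')(Function('E')(Function('N')(Add(-2, Mul(-1, -2)))), -3), -42) = Mul(-3, -42) = 126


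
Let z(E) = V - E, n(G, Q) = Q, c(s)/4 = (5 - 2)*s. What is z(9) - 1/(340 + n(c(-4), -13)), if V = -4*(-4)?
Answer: 2288/327 ≈ 6.9969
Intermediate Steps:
c(s) = 12*s (c(s) = 4*((5 - 2)*s) = 4*(3*s) = 12*s)
V = 16
z(E) = 16 - E
z(9) - 1/(340 + n(c(-4), -13)) = (16 - 1*9) - 1/(340 - 13) = (16 - 9) - 1/327 = 7 - 1*1/327 = 7 - 1/327 = 2288/327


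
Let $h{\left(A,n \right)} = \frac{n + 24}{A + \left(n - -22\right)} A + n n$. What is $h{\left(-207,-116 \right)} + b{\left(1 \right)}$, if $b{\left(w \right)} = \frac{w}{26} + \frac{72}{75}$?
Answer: $\frac{2620483149}{195650} \approx 13394.0$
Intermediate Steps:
$h{\left(A,n \right)} = n^{2} + \frac{A \left(24 + n\right)}{22 + A + n}$ ($h{\left(A,n \right)} = \frac{24 + n}{A + \left(n + 22\right)} A + n^{2} = \frac{24 + n}{A + \left(22 + n\right)} A + n^{2} = \frac{24 + n}{22 + A + n} A + n^{2} = \frac{A \left(24 + n\right)}{22 + A + n} + n^{2} = n^{2} + \frac{A \left(24 + n\right)}{22 + A + n}$)
$b{\left(w \right)} = \frac{24}{25} + \frac{w}{26}$ ($b{\left(w \right)} = w \frac{1}{26} + 72 \cdot \frac{1}{75} = \frac{w}{26} + \frac{24}{25} = \frac{24}{25} + \frac{w}{26}$)
$h{\left(-207,-116 \right)} + b{\left(1 \right)} = \frac{\left(-116\right)^{3} + 22 \left(-116\right)^{2} + 24 \left(-207\right) - -24012 - 207 \left(-116\right)^{2}}{22 - 207 - 116} + \left(\frac{24}{25} + \frac{1}{26} \cdot 1\right) = \frac{-1560896 + 22 \cdot 13456 - 4968 + 24012 - 2785392}{-301} + \left(\frac{24}{25} + \frac{1}{26}\right) = - \frac{-1560896 + 296032 - 4968 + 24012 - 2785392}{301} + \frac{649}{650} = \left(- \frac{1}{301}\right) \left(-4031212\right) + \frac{649}{650} = \frac{4031212}{301} + \frac{649}{650} = \frac{2620483149}{195650}$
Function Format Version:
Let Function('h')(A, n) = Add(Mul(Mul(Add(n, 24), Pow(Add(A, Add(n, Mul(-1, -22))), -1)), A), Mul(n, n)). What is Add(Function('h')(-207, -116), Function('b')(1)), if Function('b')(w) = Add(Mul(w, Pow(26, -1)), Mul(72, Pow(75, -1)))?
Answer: Rational(2620483149, 195650) ≈ 13394.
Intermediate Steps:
Function('h')(A, n) = Add(Pow(n, 2), Mul(A, Pow(Add(22, A, n), -1), Add(24, n))) (Function('h')(A, n) = Add(Mul(Mul(Add(24, n), Pow(Add(A, Add(n, 22)), -1)), A), Pow(n, 2)) = Add(Mul(Mul(Add(24, n), Pow(Add(A, Add(22, n)), -1)), A), Pow(n, 2)) = Add(Mul(Mul(Add(24, n), Pow(Add(22, A, n), -1)), A), Pow(n, 2)) = Add(Mul(Mul(Pow(Add(22, A, n), -1), Add(24, n)), A), Pow(n, 2)) = Add(Mul(A, Pow(Add(22, A, n), -1), Add(24, n)), Pow(n, 2)) = Add(Pow(n, 2), Mul(A, Pow(Add(22, A, n), -1), Add(24, n))))
Function('b')(w) = Add(Rational(24, 25), Mul(Rational(1, 26), w)) (Function('b')(w) = Add(Mul(w, Rational(1, 26)), Mul(72, Rational(1, 75))) = Add(Mul(Rational(1, 26), w), Rational(24, 25)) = Add(Rational(24, 25), Mul(Rational(1, 26), w)))
Add(Function('h')(-207, -116), Function('b')(1)) = Add(Mul(Pow(Add(22, -207, -116), -1), Add(Pow(-116, 3), Mul(22, Pow(-116, 2)), Mul(24, -207), Mul(-207, -116), Mul(-207, Pow(-116, 2)))), Add(Rational(24, 25), Mul(Rational(1, 26), 1))) = Add(Mul(Pow(-301, -1), Add(-1560896, Mul(22, 13456), -4968, 24012, Mul(-207, 13456))), Add(Rational(24, 25), Rational(1, 26))) = Add(Mul(Rational(-1, 301), Add(-1560896, 296032, -4968, 24012, -2785392)), Rational(649, 650)) = Add(Mul(Rational(-1, 301), -4031212), Rational(649, 650)) = Add(Rational(4031212, 301), Rational(649, 650)) = Rational(2620483149, 195650)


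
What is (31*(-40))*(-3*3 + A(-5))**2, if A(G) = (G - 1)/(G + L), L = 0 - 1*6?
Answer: -10724760/121 ≈ -88634.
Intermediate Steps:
L = -6 (L = 0 - 6 = -6)
A(G) = (-1 + G)/(-6 + G) (A(G) = (G - 1)/(G - 6) = (-1 + G)/(-6 + G))
(31*(-40))*(-3*3 + A(-5))**2 = (31*(-40))*(-3*3 + (-1 - 5)/(-6 - 5))**2 = -1240*(-9 - 6/(-11))**2 = -1240*(-9 - 1/11*(-6))**2 = -1240*(-9 + 6/11)**2 = -1240*(-93/11)**2 = -1240*8649/121 = -10724760/121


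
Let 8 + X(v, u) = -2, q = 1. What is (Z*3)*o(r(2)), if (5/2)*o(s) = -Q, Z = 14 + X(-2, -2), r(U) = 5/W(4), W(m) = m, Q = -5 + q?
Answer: 96/5 ≈ 19.200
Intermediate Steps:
X(v, u) = -10 (X(v, u) = -8 - 2 = -10)
Q = -4 (Q = -5 + 1 = -4)
r(U) = 5/4
Z = 4 (Z = 14 - 10 = 4)
o(s) = 8/5 (o(s) = 2*(-1*(-4))/5 = (2/5)*4 = 8/5)
(Z*3)*o(r(2)) = (4*3)*(8/5) = 12*(8/5) = 96/5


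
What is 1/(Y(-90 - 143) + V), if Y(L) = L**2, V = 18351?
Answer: 1/72640 ≈ 1.3767e-5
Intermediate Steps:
1/(Y(-90 - 143) + V) = 1/((-90 - 143)**2 + 18351) = 1/((-233)**2 + 18351) = 1/(54289 + 18351) = 1/72640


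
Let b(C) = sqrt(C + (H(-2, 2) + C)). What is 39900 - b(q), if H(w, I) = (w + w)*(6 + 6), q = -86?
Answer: 39900 - 2*I*sqrt(55) ≈ 39900.0 - 14.832*I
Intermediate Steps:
H(w, I) = 24*w (H(w, I) = (2*w)*12 = 24*w)
b(C) = sqrt(-48 + 2*C) (b(C) = sqrt(C + (24*(-2) + C)) = sqrt(C + (-48 + C)) = sqrt(-48 + 2*C))
39900 - b(q) = 39900 - sqrt(-48 + 2*(-86)) = 39900 - sqrt(-48 - 172) = 39900 - sqrt(-220) = 39900 - 2*I*sqrt(55)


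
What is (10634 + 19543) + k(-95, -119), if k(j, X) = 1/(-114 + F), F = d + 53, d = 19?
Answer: 1267433/42 ≈ 30177.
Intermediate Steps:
F = 72 (F = 19 + 53 = 72)
k(j, X) = -1/42 (k(j, X) = 1/(-114 + 72) = 1/(-42) = -1/42)
(10634 + 19543) + k(-95, -119) = (10634 + 19543) - 1/42 = 30177 - 1/42 = 1267433/42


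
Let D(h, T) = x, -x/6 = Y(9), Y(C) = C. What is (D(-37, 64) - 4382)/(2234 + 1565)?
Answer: -4436/3799 ≈ -1.1677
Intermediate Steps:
x = -54 (x = -6*9 = -54)
D(h, T) = -54
(D(-37, 64) - 4382)/(2234 + 1565) = (-54 - 4382)/(2234 + 1565) = -4436/3799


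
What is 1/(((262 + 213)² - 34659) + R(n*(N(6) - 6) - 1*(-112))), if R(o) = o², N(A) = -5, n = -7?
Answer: 1/226687 ≈ 4.4114e-6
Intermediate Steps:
1/(((262 + 213)² - 34659) + R(n*(N(6) - 6) - 1*(-112))) = 1/(((262 + 213)² - 34659) + (-7*(-5 - 6) - 1*(-112))²) = 1/((475² - 34659) + (-7*(-11) + 112)²) = 1/((225625 - 34659) + (77 + 112)²) = 1/(190966 + 189²) = 1/(190966 + 35721) = 1/226687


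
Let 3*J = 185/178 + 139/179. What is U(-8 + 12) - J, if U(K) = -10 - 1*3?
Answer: -1300475/95586 ≈ -13.605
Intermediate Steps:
U(K) = -13 (U(K) = -10 - 3 = -13)
J = 57857/95586 (J = (185/178 + 139/179)/3 = (⅓)*(57857/31862) = 57857/95586 ≈ 0.60529)
U(-8 + 12) - J = -13 - 1*57857/95586 = -13 - 57857/95586 = -1300475/95586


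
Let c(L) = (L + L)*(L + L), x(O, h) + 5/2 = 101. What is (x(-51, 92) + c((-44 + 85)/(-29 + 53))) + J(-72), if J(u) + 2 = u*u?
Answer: 762073/144 ≈ 5292.2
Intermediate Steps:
x(O, h) = 197/2 (x(O, h) = -5/2 + 101 = 197/2)
J(u) = -2 + u² (J(u) = -2 + u*u = -2 + u²)
c(L) = 4*L² (c(L) = (2*L)*(2*L) = 4*L²)
(x(-51, 92) + c((-44 + 85)/(-29 + 53))) + J(-72) = (197/2 + 4*((-44 + 85)/(-29 + 53))²) + (-2 + (-72)²) = (197/2 + 4*(41/24)²) + (-2 + 5184) = (197/2 + 4*(41*(1/24))²) + 5182 = (197/2 + 4*(41/24)²) + 5182 = (197/2 + 4*(1681/576)) + 5182 = (197/2 + 1681/144) + 5182 = 15865/144 + 5182 = 762073/144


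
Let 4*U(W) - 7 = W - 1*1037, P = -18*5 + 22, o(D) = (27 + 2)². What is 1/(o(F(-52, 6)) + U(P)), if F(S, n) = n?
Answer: 2/1133 ≈ 0.0017652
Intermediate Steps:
o(D) = 841 (o(D) = 29² = 841)
P = -68 (P = -90 + 22 = -68)
U(W) = -515/2 + W/4 (U(W) = 7/4 + (W - 1*1037)/4 = 7/4 + (W - 1037)/4 = 7/4 + (-1037 + W)/4 = 7/4 + (-1037/4 + W/4) = -515/2 + W/4)
1/(o(F(-52, 6)) + U(P)) = 1/(841 + (-515/2 + (¼)*(-68))) = 1/(841 + (-515/2 - 17)) = 1/(841 - 549/2) = 1/(1133/2) = 2/1133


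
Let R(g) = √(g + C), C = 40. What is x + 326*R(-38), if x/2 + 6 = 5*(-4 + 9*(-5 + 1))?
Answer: -412 + 326*√2 ≈ 49.034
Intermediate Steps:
R(g) = √(40 + g) (R(g) = √(g + 40) = √(40 + g))
x = -412 (x = -12 + 2*(5*(-4 + 9*(-5 + 1))) = -12 + 2*(5*(-4 + 9*(-4))) = -12 + 2*(5*(-4 - 36)) = -12 + 2*(5*(-40)) = -12 + 2*(-200) = -12 - 400 = -412)
x + 326*R(-38) = -412 + 326*√(40 - 38) = -412 + 326*√2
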